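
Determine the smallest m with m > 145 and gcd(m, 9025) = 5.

155

9025 = 5·1805. Any m with gcd(m, 9025) = 5 is a multiple of 5, say 5s, with s coprime to 1805.
Need s > 145/5, so s ≥ 30. First s ≥ 30 with gcd(s, 1805) = 1 is s = 31. Thus m = 5·31 = 155.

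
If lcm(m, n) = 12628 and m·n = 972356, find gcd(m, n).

From gcd × lcm = mn: gcd = 972356 / 12628 = 77.

77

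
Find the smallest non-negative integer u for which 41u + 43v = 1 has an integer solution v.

Reduce mod 43: 41u ≡ 1 (mod 43). With g = gcd(41, 43) = 1 dividing 1, divide through: 41u ≡ 1 (mod 43).
Since gcd(41, 43) = 1, u ≡ 1·(41)⁻¹ ≡ 21 (mod 43). Smallest non-negative: 21.

21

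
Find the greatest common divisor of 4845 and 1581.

Euclid: 4845 = 3·1581 + 102; 1581 = 15·102 + 51; 102 = 2·51 + 0. Last nonzero remainder: 51.

51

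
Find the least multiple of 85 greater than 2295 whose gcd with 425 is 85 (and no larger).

2380

gcd(k, 425) = 85 forces 85 | k; write k = 85s. Then gcd(85s, 85·5) = 85·gcd(s, 5), so need gcd(s, 5) = 1.
85s > 2295 gives s ≥ 28. The least s ≥ 28 coprime to 5 is 28, so k = 85·28 = 2380.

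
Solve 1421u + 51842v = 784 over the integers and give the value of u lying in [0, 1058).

Reduce mod 51842: 1421u ≡ 784 (mod 51842). With g = gcd(1421, 51842) = 49 dividing 784, divide through: 29u ≡ 16 (mod 1058).
Since gcd(29, 1058) = 1, u ≡ 16·(29)⁻¹ ≡ 110 (mod 1058). Smallest non-negative: 110.

110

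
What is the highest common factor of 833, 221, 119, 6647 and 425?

17

gcd(833, 221): 833 = 3·221 + 170; 221 = 1·170 + 51; 170 = 3·51 + 17; 51 = 3·17 + 0 → 17
gcd(17, 119): 119 = 7·17 + 0 → 17
gcd(17, 6647): 6647 = 391·17 + 0 → 17
gcd(17, 425): 425 = 25·17 + 0 → 17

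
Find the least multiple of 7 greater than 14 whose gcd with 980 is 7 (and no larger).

980 = 7·140. Any x with gcd(x, 980) = 7 is a multiple of 7, say 7s, with s coprime to 140.
Need s > 14/7, so s ≥ 3. First s ≥ 3 with gcd(s, 140) = 1 is s = 3. Thus x = 7·3 = 21.

21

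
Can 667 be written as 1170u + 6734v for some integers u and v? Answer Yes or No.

gcd(1170, 6734): 6734 = 5·1170 + 884; 1170 = 1·884 + 286; 884 = 3·286 + 26; 286 = 11·26 + 0 → 26
26 does not divide 667, so a solution does not exist.

No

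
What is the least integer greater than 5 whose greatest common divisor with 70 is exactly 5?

gcd(a, 70) = 5 forces 5 | a; write a = 5s. Then gcd(5s, 5·14) = 5·gcd(s, 14), so need gcd(s, 14) = 1.
5s > 5 gives s ≥ 2. The least s ≥ 2 coprime to 14 is 3, so a = 5·3 = 15.

15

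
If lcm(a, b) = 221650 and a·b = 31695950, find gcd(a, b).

gcd·lcm = product, so gcd = 31695950/221650 = 143.

143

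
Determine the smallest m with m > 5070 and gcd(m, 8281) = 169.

gcd(m, 8281) = 169 forces 169 | m; write m = 169s. Then gcd(169s, 169·49) = 169·gcd(s, 49), so need gcd(s, 49) = 1.
169s > 5070 gives s ≥ 31. The least s ≥ 31 coprime to 49 is 31, so m = 169·31 = 5239.

5239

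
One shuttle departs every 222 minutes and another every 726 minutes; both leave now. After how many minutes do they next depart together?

gcd first: 726 = 3·222 + 60; 222 = 3·60 + 42; 60 = 1·42 + 18; 42 = 2·18 + 6; 18 = 3·6 + 0 → gcd = 6
lcm = 222·726/gcd = 161172/6 = 26862

26862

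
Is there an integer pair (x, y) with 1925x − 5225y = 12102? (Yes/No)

By Bézout, 1925x − 5225y = 12102 has integer solutions iff gcd(1925, 5225) | 12102.
Euclid: 5225 = 2·1925 + 1375; 1925 = 1·1375 + 550; 1375 = 2·550 + 275; 550 = 2·275 + 0. gcd = 275; 12102 mod 275 = 2. No.

No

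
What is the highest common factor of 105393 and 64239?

57

Euclid: 105393 = 1·64239 + 41154; 64239 = 1·41154 + 23085; 41154 = 1·23085 + 18069; 23085 = 1·18069 + 5016; 18069 = 3·5016 + 3021; 5016 = 1·3021 + 1995; 3021 = 1·1995 + 1026; 1995 = 1·1026 + 969; 1026 = 1·969 + 57; 969 = 17·57 + 0. Last nonzero remainder: 57.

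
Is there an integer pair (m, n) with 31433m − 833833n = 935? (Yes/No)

Yes

gcd(31433, 833833): 833833 = 26·31433 + 16575; 31433 = 1·16575 + 14858; 16575 = 1·14858 + 1717; 14858 = 8·1717 + 1122; 1717 = 1·1122 + 595; 1122 = 1·595 + 527; 595 = 1·527 + 68; 527 = 7·68 + 51; 68 = 1·51 + 17; 51 = 3·17 + 0 → 17
17 divides 935, so a solution exists.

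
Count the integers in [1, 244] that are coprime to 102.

102 = 2·3·17. Inclusion–exclusion on these primes:
244 − ⌊244/2⌋ − ⌊244/3⌋ − ⌊244/17⌋ + ⌊244/6⌋ + ⌊244/34⌋ + ⌊244/51⌋ − ⌊244/102⌋ = 76

76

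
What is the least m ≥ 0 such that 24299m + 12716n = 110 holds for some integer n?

Euclid: 24299 = 1·12716 + 11583; 12716 = 1·11583 + 1133; 11583 = 10·1133 + 253; 1133 = 4·253 + 121; 253 = 2·121 + 11; 121 = 11·11 + 0 → gcd = 11; 110 = 11·10.
Back-substitution yields 24299·(101) + 12716·(-193) = 11, so one solution is m = 101·10 = 1010, n = -193·10 = -1930.
Solutions in m differ by 12716/11 = 1156; the one in [0, 1156) is 1010 mod 1156 = 1010.

1010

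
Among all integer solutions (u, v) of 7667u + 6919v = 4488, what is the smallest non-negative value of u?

6

Euclid: 7667 = 1·6919 + 748; 6919 = 9·748 + 187; 748 = 4·187 + 0 → gcd = 187; 4488 = 187·24.
Back-substitution yields 7667·(-9) + 6919·(10) = 187, so one solution is u = -9·24 = -216, v = 10·24 = 240.
Solutions in u differ by 6919/187 = 37; the one in [0, 37) is -216 mod 37 = 6.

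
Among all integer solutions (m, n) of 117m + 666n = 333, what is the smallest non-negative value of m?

37

Euclid: 666 = 5·117 + 81; 117 = 1·81 + 36; 81 = 2·36 + 9; 36 = 4·9 + 0 → gcd = 9; 333 = 9·37.
Back-substitution yields 117·(-17) + 666·(3) = 9, so one solution is m = -17·37 = -629, n = 3·37 = 111.
Solutions in m differ by 666/9 = 74; the one in [0, 74) is -629 mod 74 = 37.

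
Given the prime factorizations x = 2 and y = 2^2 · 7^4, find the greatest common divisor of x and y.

2

min exponent per shared prime: 2 = 2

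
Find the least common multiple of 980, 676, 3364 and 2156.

lcm(980, 676) = 980·676/gcd = 662480/4 = 165620
lcm(165620, 3364) = 165620·3364/gcd = 557145680/4 = 139286420
lcm(139286420, 2156) = 139286420·2156/gcd = 300301521520/196 = 1532150620

1532150620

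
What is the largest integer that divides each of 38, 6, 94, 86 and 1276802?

gcd(38, 6): 38 = 6·6 + 2; 6 = 3·2 + 0 → 2
gcd(2, 94): 94 = 47·2 + 0 → 2
gcd(2, 86): 86 = 43·2 + 0 → 2
gcd(2, 1276802): 1276802 = 638401·2 + 0 → 2

2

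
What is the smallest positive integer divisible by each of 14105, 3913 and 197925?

lcm(14105, 3913) = 14105·3913/gcd = 55192865/91 = 606515
lcm(606515, 197925) = 606515·197925/gcd = 120044481375/455 = 263834025

263834025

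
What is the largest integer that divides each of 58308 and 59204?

58308 = 2² · 3 · 43 · 113
59204 = 2² · 19² · 41
Common: 2² = 4

4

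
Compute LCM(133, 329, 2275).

2031575

133 = 7 · 19; 329 = 7 · 47; 2275 = 5² · 7 · 13
lcm takes max exponent of each prime: 5² · 7 · 13 · 19 · 47 = 2031575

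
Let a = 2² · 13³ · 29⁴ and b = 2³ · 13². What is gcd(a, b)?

676

min exponent per shared prime: 2² · 13² = 676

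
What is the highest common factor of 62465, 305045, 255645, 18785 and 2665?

65

62465 = 5 · 13 · 31²; 305045 = 5 · 13² · 19²; 255645 = 3² · 5 · 13 · 19 · 23; 18785 = 5 · 13 · 17²; 2665 = 5 · 13 · 41
gcd takes min exponent of each prime: 5 · 13 = 65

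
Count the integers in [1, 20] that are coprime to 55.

15

Prime factors of 55: 5, 11. Count integers ≤ 20 divisible by none of them.
By inclusion–exclusion: 20 − ⌊20/5⌋ − ⌊20/11⌋ + ⌊20/55⌋ = 15.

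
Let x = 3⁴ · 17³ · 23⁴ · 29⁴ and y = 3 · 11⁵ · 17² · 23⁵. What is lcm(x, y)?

max exponent per prime: 3⁴ · 11⁵ · 17³ · 23⁵ · 29⁴ = 291760423358421790193949

291760423358421790193949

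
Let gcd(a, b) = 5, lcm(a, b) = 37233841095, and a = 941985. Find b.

Using ab = gcd(a,b)·lcm(a,b) = 5·37233841095 = 186169205475, we get b = 186169205475/941985 = 197635.

197635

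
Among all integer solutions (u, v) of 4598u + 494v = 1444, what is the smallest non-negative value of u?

3

Reduce mod 494: 4598u ≡ 1444 (mod 494). With g = gcd(4598, 494) = 38 dividing 1444, divide through: 121u ≡ 38 (mod 13).
Since gcd(121, 13) = 1, u ≡ 38·(121)⁻¹ ≡ 3 (mod 13). Smallest non-negative: 3.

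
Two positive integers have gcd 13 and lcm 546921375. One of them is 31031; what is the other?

229125

Using pq = gcd(p,q)·lcm(p,q) = 13·546921375 = 7109977875, we get q = 7109977875/31031 = 229125.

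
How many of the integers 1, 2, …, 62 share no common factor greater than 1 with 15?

34

Prime factors of 15: 3, 5. Count integers ≤ 62 divisible by none of them.
By inclusion–exclusion: 62 − ⌊62/3⌋ − ⌊62/5⌋ + ⌊62/15⌋ = 34.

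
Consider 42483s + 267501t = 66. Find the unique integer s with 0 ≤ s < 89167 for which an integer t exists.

35255

Reduce mod 267501: 42483s ≡ 66 (mod 267501). With g = gcd(42483, 267501) = 3 dividing 66, divide through: 14161s ≡ 22 (mod 89167).
Since gcd(14161, 89167) = 1, s ≡ 22·(14161)⁻¹ ≡ 35255 (mod 89167). Smallest non-negative: 35255.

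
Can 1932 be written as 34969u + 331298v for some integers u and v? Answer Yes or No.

No

By Bézout, 34969u + 331298v = 1932 has integer solutions iff gcd(34969, 331298) | 1932.
Euclid: 331298 = 9·34969 + 16577; 34969 = 2·16577 + 1815; 16577 = 9·1815 + 242; 1815 = 7·242 + 121; 242 = 2·121 + 0. gcd = 121; 1932 mod 121 = 117. No.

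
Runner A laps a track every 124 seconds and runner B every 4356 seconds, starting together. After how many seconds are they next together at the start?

135036

124 = 2² · 31; 4356 = 2² · 3² · 11²
max exponents: 2² · 3² · 11² · 31 = 135036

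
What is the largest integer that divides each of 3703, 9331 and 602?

3703 = 7 · 23²; 9331 = 7 · 31 · 43; 602 = 2 · 7 · 43
gcd takes min exponent of each prime: 7 = 7

7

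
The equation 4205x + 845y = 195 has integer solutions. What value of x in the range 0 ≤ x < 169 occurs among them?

117

Euclid: 4205 = 4·845 + 825; 845 = 1·825 + 20; 825 = 41·20 + 5; 20 = 4·5 + 0 → gcd = 5; 195 = 5·39.
Back-substitution yields 4205·(42) + 845·(-209) = 5, so one solution is x = 42·39 = 1638, y = -209·39 = -8151.
Solutions in x differ by 845/5 = 169; the one in [0, 169) is 1638 mod 169 = 117.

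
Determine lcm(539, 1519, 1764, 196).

601524

539 = 7² · 11; 1519 = 7² · 31; 1764 = 2² · 3² · 7²; 196 = 2² · 7²
lcm takes max exponent of each prime: 2² · 3² · 7² · 11 · 31 = 601524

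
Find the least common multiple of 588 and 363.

71148

gcd first: 588 = 1·363 + 225; 363 = 1·225 + 138; 225 = 1·138 + 87; 138 = 1·87 + 51; 87 = 1·51 + 36; 51 = 1·36 + 15; 36 = 2·15 + 6; 15 = 2·6 + 3; 6 = 2·3 + 0 → gcd = 3
lcm = 588·363/gcd = 213444/3 = 71148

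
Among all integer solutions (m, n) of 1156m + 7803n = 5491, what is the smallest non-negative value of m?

Euclid: 7803 = 6·1156 + 867; 1156 = 1·867 + 289; 867 = 3·289 + 0 → gcd = 289; 5491 = 289·19.
Back-substitution yields 1156·(7) + 7803·(-1) = 289, so one solution is m = 7·19 = 133, n = -1·19 = -19.
Solutions in m differ by 7803/289 = 27; the one in [0, 27) is 133 mod 27 = 25.

25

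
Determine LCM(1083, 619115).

gcd first: 619115 = 571·1083 + 722; 1083 = 1·722 + 361; 722 = 2·361 + 0 → gcd = 361
lcm = 1083·619115/gcd = 670501545/361 = 1857345

1857345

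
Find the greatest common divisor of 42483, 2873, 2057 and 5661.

gcd(42483, 2873): 42483 = 14·2873 + 2261; 2873 = 1·2261 + 612; 2261 = 3·612 + 425; 612 = 1·425 + 187; 425 = 2·187 + 51; 187 = 3·51 + 34; 51 = 1·34 + 17; 34 = 2·17 + 0 → 17
gcd(17, 2057): 2057 = 121·17 + 0 → 17
gcd(17, 5661): 5661 = 333·17 + 0 → 17

17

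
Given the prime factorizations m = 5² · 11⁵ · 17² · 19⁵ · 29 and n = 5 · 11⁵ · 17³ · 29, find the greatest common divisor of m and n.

min exponent per shared prime: 5 · 11⁵ · 17² · 29 = 6748842155

6748842155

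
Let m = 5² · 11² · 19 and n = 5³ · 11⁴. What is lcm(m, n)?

34772375

max exponent per prime: 5³ · 11⁴ · 19 = 34772375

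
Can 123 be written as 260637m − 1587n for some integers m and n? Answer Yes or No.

By Bézout, 260637m − 1587n = 123 has integer solutions iff gcd(260637, 1587) | 123.
Euclid: 260637 = 164·1587 + 369; 1587 = 4·369 + 111; 369 = 3·111 + 36; 111 = 3·36 + 3; 36 = 12·3 + 0. gcd = 3; 123 mod 3 = 0. Yes.

Yes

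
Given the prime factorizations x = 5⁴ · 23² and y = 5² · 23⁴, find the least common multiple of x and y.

174900625

max exponent per prime: 5⁴ · 23⁴ = 174900625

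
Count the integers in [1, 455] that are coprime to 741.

741 = 3·13·19. Inclusion–exclusion on these primes:
455 − ⌊455/3⌋ − ⌊455/13⌋ − ⌊455/19⌋ + ⌊455/39⌋ + ⌊455/57⌋ + ⌊455/247⌋ − ⌊455/741⌋ = 265

265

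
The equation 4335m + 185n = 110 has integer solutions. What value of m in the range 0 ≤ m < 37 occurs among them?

Euclid: 4335 = 23·185 + 80; 185 = 2·80 + 25; 80 = 3·25 + 5; 25 = 5·5 + 0 → gcd = 5; 110 = 5·22.
Back-substitution yields 4335·(7) + 185·(-164) = 5, so one solution is m = 7·22 = 154, n = -164·22 = -3608.
Solutions in m differ by 185/5 = 37; the one in [0, 37) is 154 mod 37 = 6.

6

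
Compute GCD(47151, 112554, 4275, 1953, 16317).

9

gcd(47151, 112554): 112554 = 2·47151 + 18252; 47151 = 2·18252 + 10647; 18252 = 1·10647 + 7605; 10647 = 1·7605 + 3042; 7605 = 2·3042 + 1521; 3042 = 2·1521 + 0 → 1521
gcd(1521, 4275): 4275 = 2·1521 + 1233; 1521 = 1·1233 + 288; 1233 = 4·288 + 81; 288 = 3·81 + 45; 81 = 1·45 + 36; 45 = 1·36 + 9; 36 = 4·9 + 0 → 9
gcd(9, 1953): 1953 = 217·9 + 0 → 9
gcd(9, 16317): 16317 = 1813·9 + 0 → 9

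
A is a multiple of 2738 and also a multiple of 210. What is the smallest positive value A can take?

gcd first: 2738 = 13·210 + 8; 210 = 26·8 + 2; 8 = 4·2 + 0 → gcd = 2
lcm = 2738·210/gcd = 574980/2 = 287490

287490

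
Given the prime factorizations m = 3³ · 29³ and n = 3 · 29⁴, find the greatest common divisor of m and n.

min exponent per shared prime: 3 · 29³ = 73167

73167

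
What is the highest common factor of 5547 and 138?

5547 = 3 · 43²
138 = 2 · 3 · 23
Common: 3 = 3

3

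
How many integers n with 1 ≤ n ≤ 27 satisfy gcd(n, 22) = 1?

22 = 2·11. Inclusion–exclusion on these primes:
27 − ⌊27/2⌋ − ⌊27/11⌋ + ⌊27/22⌋ = 13

13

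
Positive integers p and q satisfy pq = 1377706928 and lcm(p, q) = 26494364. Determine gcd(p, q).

52

From gcd × lcm = pq: gcd = 1377706928 / 26494364 = 52.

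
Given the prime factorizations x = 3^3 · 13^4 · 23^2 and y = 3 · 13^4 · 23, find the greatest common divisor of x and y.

1970709

min exponent per shared prime: 3 · 13^4 · 23 = 1970709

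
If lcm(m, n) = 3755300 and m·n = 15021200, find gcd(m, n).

4

gcd·lcm = product, so gcd = 15021200/3755300 = 4.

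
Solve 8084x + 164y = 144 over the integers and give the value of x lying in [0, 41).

3

Euclid: 8084 = 49·164 + 48; 164 = 3·48 + 20; 48 = 2·20 + 8; 20 = 2·8 + 4; 8 = 2·4 + 0 → gcd = 4; 144 = 4·36.
Back-substitution yields 8084·(-17) + 164·(838) = 4, so one solution is x = -17·36 = -612, y = 838·36 = 30168.
Solutions in x differ by 164/4 = 41; the one in [0, 41) is -612 mod 41 = 3.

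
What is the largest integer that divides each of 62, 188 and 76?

2

62 = 2 · 31; 188 = 2² · 47; 76 = 2² · 19
gcd takes min exponent of each prime: 2 = 2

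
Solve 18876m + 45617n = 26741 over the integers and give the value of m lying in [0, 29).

gcd(18876, 45617) = 1573 (Euclid: 45617 = 2·18876 + 7865; 18876 = 2·7865 + 3146; 7865 = 2·3146 + 1573; 3146 = 2·1573 + 0), and 1573 | 26741.
Extended Euclid: 18876·(-12) + 45617·(5) = 1573. Scale by 17: m₀ = -204.
General solution m = m₀ + 29t; reducing mod 29 gives m = 28 (and n = -11).

28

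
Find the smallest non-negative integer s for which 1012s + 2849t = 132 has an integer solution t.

Reduce mod 2849: 1012s ≡ 132 (mod 2849). With g = gcd(1012, 2849) = 11 dividing 132, divide through: 92s ≡ 12 (mod 259).
Since gcd(92, 259) = 1, s ≡ 12·(92)⁻¹ ≡ 124 (mod 259). Smallest non-negative: 124.

124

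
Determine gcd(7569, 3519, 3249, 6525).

9

7569 = 3² · 29²; 3519 = 3² · 17 · 23; 3249 = 3² · 19²; 6525 = 3² · 5² · 29
gcd takes min exponent of each prime: 3² = 9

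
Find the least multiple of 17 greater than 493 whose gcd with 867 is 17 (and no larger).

527

867 = 17·51. Any a with gcd(a, 867) = 17 is a multiple of 17, say 17s, with s coprime to 51.
Need s > 493/17, so s ≥ 30. First s ≥ 30 with gcd(s, 51) = 1 is s = 31. Thus a = 17·31 = 527.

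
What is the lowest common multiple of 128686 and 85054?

128686 = 2 · 37² · 47; 85054 = 2 · 23 · 43²
max exponents: 2 · 23 · 37² · 43² · 47 = 5472629522

5472629522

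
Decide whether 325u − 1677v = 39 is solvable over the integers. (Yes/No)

Yes

By Bézout, 325u − 1677v = 39 has integer solutions iff gcd(325, 1677) | 39.
Euclid: 1677 = 5·325 + 52; 325 = 6·52 + 13; 52 = 4·13 + 0. gcd = 13; 39 mod 13 = 0. Yes.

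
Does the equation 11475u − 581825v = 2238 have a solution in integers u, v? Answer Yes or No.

No

By Bézout, 11475u − 581825v = 2238 has integer solutions iff gcd(11475, 581825) | 2238.
Euclid: 581825 = 50·11475 + 8075; 11475 = 1·8075 + 3400; 8075 = 2·3400 + 1275; 3400 = 2·1275 + 850; 1275 = 1·850 + 425; 850 = 2·425 + 0. gcd = 425; 2238 mod 425 = 113. No.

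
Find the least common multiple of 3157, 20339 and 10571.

3157 = 7 · 11 · 41; 20339 = 11 · 43²; 10571 = 11 · 31²
lcm takes max exponent of each prime: 7 · 11 · 31² · 41 · 43² = 5609638573

5609638573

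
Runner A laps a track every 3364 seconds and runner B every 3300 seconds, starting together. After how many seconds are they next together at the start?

2775300

gcd first: 3364 = 1·3300 + 64; 3300 = 51·64 + 36; 64 = 1·36 + 28; 36 = 1·28 + 8; 28 = 3·8 + 4; 8 = 2·4 + 0 → gcd = 4
lcm = 3364·3300/gcd = 11101200/4 = 2775300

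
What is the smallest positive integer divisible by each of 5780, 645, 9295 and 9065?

5780 = 2² · 5 · 17²; 645 = 3 · 5 · 43; 9295 = 5 · 11 · 13²; 9065 = 5 · 7² · 37
lcm takes max exponent of each prime: 2² · 3 · 5 · 7² · 11 · 13² · 17² · 37 · 43 = 2513013042540

2513013042540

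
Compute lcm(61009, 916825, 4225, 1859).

lcm(61009, 916825) = 61009·916825/gcd = 55934576425/169 = 330973825
lcm(330973825, 4225) = 330973825·4225/gcd = 1398364410625/4225 = 330973825
lcm(330973825, 1859) = 330973825·1859/gcd = 615280340675/169 = 3640712075

3640712075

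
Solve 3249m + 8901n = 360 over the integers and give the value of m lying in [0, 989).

359

gcd(3249, 8901) = 9 (Euclid: 8901 = 2·3249 + 2403; 3249 = 1·2403 + 846; 2403 = 2·846 + 711; 846 = 1·711 + 135; 711 = 5·135 + 36; 135 = 3·36 + 27; 36 = 1·27 + 9; 27 = 3·9 + 0), and 9 | 360.
Extended Euclid: 3249·(-263) + 8901·(96) = 9. Scale by 40: m₀ = -10520.
General solution m = m₀ + 989t; reducing mod 989 gives m = 359 (and n = -131).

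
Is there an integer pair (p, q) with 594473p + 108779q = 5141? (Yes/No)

gcd(594473, 108779): 594473 = 5·108779 + 50578; 108779 = 2·50578 + 7623; 50578 = 6·7623 + 4840; 7623 = 1·4840 + 2783; 4840 = 1·2783 + 2057; 2783 = 1·2057 + 726; 2057 = 2·726 + 605; 726 = 1·605 + 121; 605 = 5·121 + 0 → 121
121 does not divide 5141, so a solution does not exist.

No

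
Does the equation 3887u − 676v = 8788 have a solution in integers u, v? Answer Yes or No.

Yes

gcd(3887, 676): 3887 = 5·676 + 507; 676 = 1·507 + 169; 507 = 3·169 + 0 → 169
169 divides 8788, so a solution exists.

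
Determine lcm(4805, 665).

639065

4805 = 5 · 31²; 665 = 5 · 7 · 19
max exponents: 5 · 7 · 19 · 31² = 639065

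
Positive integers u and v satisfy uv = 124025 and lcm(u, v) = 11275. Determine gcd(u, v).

11

gcd·lcm = product, so gcd = 124025/11275 = 11.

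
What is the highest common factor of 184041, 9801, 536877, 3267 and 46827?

184041 = 3² · 11² · 13²; 9801 = 3⁴ · 11²; 536877 = 3² · 11² · 17 · 29; 3267 = 3³ · 11²; 46827 = 3² · 11² · 43
gcd takes min exponent of each prime: 3² · 11² = 1089

1089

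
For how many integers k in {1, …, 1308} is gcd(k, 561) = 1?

Prime factors of 561: 3, 11, 17. Count integers ≤ 1308 divisible by none of them.
By inclusion–exclusion: 1308 − ⌊1308/3⌋ − ⌊1308/11⌋ − ⌊1308/17⌋ + ⌊1308/33⌋ + ⌊1308/51⌋ + ⌊1308/187⌋ − ⌊1308/561⌋ = 746.

746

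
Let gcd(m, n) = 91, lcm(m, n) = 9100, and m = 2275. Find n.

364

m·n = gcd·lcm = 91·9100 = 828100, so n = 828100/2275 = 364.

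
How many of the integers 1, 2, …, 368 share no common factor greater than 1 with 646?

646 = 2·17·19. Inclusion–exclusion on these primes:
368 − ⌊368/2⌋ − ⌊368/17⌋ − ⌊368/19⌋ + ⌊368/34⌋ + ⌊368/38⌋ + ⌊368/323⌋ − ⌊368/646⌋ = 164

164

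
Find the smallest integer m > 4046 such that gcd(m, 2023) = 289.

gcd(m, 2023) = 289 forces 289 | m; write m = 289s. Then gcd(289s, 289·7) = 289·gcd(s, 7), so need gcd(s, 7) = 1.
289s > 4046 gives s ≥ 15. The least s ≥ 15 coprime to 7 is 15, so m = 289·15 = 4335.

4335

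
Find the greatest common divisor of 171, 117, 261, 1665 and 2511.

9

171 = 3² · 19; 117 = 3² · 13; 261 = 3² · 29; 1665 = 3² · 5 · 37; 2511 = 3⁴ · 31
gcd takes min exponent of each prime: 3² = 9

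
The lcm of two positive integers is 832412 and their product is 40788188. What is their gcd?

gcd·lcm = product, so gcd = 40788188/832412 = 49.

49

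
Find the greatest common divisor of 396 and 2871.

396 = 2² · 3² · 11
2871 = 3² · 11 · 29
Common: 3² · 11 = 99

99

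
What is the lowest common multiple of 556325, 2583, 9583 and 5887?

236349336086325

lcm(556325, 2583) = 556325·2583/gcd = 1436987475/7 = 205283925
lcm(205283925, 9583) = 205283925·9583/gcd = 1967235853275/7 = 281033693325
lcm(281033693325, 5887) = 281033693325·5887/gcd = 1654445352604275/7 = 236349336086325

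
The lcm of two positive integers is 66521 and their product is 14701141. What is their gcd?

From gcd × lcm = uv: gcd = 14701141 / 66521 = 221.

221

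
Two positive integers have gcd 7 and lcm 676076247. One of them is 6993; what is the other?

p·q = gcd·lcm = 7·676076247 = 4732533729, so q = 4732533729/6993 = 676753.

676753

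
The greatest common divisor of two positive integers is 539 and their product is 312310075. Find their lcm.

579425

Since gcd(a,b)·lcm(a,b) = ab, lcm = 312310075/539 = 579425.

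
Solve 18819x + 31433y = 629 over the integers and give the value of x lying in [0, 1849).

Euclid: 31433 = 1·18819 + 12614; 18819 = 1·12614 + 6205; 12614 = 2·6205 + 204; 6205 = 30·204 + 85; 204 = 2·85 + 34; 85 = 2·34 + 17; 34 = 2·17 + 0 → gcd = 17; 629 = 17·37.
Back-substitution yields 18819·(770) + 31433·(-461) = 17, so one solution is x = 770·37 = 28490, y = -461·37 = -17057.
Solutions in x differ by 31433/17 = 1849; the one in [0, 1849) is 28490 mod 1849 = 755.

755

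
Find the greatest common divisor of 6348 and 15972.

12

Euclid: 15972 = 2·6348 + 3276; 6348 = 1·3276 + 3072; 3276 = 1·3072 + 204; 3072 = 15·204 + 12; 204 = 17·12 + 0. Last nonzero remainder: 12.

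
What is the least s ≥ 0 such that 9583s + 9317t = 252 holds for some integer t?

Reduce mod 9317: 9583s ≡ 252 (mod 9317). With g = gcd(9583, 9317) = 7 dividing 252, divide through: 1369s ≡ 36 (mod 1331).
Since gcd(1369, 1331) = 1, s ≡ 36·(1369)⁻¹ ≡ 71 (mod 1331). Smallest non-negative: 71.

71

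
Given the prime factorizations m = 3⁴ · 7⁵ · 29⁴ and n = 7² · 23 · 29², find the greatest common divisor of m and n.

min exponent per shared prime: 7² · 29² = 41209

41209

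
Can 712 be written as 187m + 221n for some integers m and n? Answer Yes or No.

gcd(187, 221): 221 = 1·187 + 34; 187 = 5·34 + 17; 34 = 2·17 + 0 → 17
17 does not divide 712, so a solution does not exist.

No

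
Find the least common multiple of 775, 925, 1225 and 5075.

40747175

775 = 5² · 31; 925 = 5² · 37; 1225 = 5² · 7²; 5075 = 5² · 7 · 29
lcm takes max exponent of each prime: 5² · 7² · 29 · 31 · 37 = 40747175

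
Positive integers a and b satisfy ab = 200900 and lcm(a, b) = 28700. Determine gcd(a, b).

7

From gcd × lcm = ab: gcd = 200900 / 28700 = 7.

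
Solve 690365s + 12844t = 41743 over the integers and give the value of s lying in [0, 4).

3

Euclid: 690365 = 53·12844 + 9633; 12844 = 1·9633 + 3211; 9633 = 3·3211 + 0 → gcd = 3211; 41743 = 3211·13.
Back-substitution yields 690365·(-1) + 12844·(54) = 3211, so one solution is s = -1·13 = -13, t = 54·13 = 702.
Solutions in s differ by 12844/3211 = 4; the one in [0, 4) is -13 mod 4 = 3.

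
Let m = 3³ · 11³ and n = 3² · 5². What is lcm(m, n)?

max exponent per prime: 3³ · 5² · 11³ = 898425

898425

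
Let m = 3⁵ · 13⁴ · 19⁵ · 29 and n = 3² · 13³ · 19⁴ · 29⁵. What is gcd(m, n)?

74728276857

min exponent per shared prime: 3² · 13³ · 19⁴ · 29 = 74728276857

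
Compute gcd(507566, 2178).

2

Euclid: 507566 = 233·2178 + 92; 2178 = 23·92 + 62; 92 = 1·62 + 30; 62 = 2·30 + 2; 30 = 15·2 + 0. Last nonzero remainder: 2.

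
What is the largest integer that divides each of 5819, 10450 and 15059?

11

5819 = 11 · 23²; 10450 = 2 · 5² · 11 · 19; 15059 = 11 · 37²
gcd takes min exponent of each prime: 11 = 11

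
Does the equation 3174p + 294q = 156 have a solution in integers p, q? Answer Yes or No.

Yes

By Bézout, 3174p + 294q = 156 has integer solutions iff gcd(3174, 294) | 156.
Euclid: 3174 = 10·294 + 234; 294 = 1·234 + 60; 234 = 3·60 + 54; 60 = 1·54 + 6; 54 = 9·6 + 0. gcd = 6; 156 mod 6 = 0. Yes.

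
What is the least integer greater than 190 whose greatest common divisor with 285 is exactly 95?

Multiples of 95 above 190: 95·3, 95·4, … . Need the cofactor coprime to 285/95 = 3.
Checking s = 3, 4, … the first with gcd(s, 3) = 1 is s = 4, giving 380.

380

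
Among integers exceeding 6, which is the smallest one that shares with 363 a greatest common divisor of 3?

Multiples of 3 above 6: 3·3, 3·4, … . Need the cofactor coprime to 363/3 = 121.
Checking s = 3, 4, … the first with gcd(s, 121) = 1 is s = 3, giving 9.

9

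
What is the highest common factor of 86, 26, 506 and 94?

2

86 = 2 · 43; 26 = 2 · 13; 506 = 2 · 11 · 23; 94 = 2 · 47
gcd takes min exponent of each prime: 2 = 2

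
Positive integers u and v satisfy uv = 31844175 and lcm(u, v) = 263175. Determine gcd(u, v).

From gcd × lcm = uv: gcd = 31844175 / 263175 = 121.

121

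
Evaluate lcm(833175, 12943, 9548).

833175 = 3² · 5² · 7 · 23²; 12943 = 7 · 43²; 9548 = 2² · 7 · 11 · 31
lcm takes max exponent of each prime: 2² · 3² · 5² · 7 · 11 · 23² · 31 · 43² = 2101297344300

2101297344300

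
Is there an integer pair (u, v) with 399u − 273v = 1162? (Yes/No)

gcd(399, 273): 399 = 1·273 + 126; 273 = 2·126 + 21; 126 = 6·21 + 0 → 21
21 does not divide 1162, so a solution does not exist.

No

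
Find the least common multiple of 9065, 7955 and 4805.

374592995

lcm(9065, 7955) = 9065·7955/gcd = 72112075/185 = 389795
lcm(389795, 4805) = 389795·4805/gcd = 1872964975/5 = 374592995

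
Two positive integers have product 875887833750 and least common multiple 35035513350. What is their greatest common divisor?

From gcd × lcm = pq: gcd = 875887833750 / 35035513350 = 25.

25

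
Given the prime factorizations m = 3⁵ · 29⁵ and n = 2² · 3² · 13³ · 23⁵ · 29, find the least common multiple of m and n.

281919743391607888788

max exponent per prime: 2² · 3⁵ · 13³ · 23⁵ · 29⁵ = 281919743391607888788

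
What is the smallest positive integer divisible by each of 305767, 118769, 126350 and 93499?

26586440650

lcm(305767, 118769) = 305767·118769/gcd = 36315640823/2527 = 14371049
lcm(14371049, 126350) = 14371049·126350/gcd = 1815782041150/2527 = 718552450
lcm(718552450, 93499) = 718552450·93499/gcd = 67183935522550/2527 = 26586440650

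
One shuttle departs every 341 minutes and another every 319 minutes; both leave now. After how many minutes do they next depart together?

gcd first: 341 = 1·319 + 22; 319 = 14·22 + 11; 22 = 2·11 + 0 → gcd = 11
lcm = 341·319/gcd = 108779/11 = 9889

9889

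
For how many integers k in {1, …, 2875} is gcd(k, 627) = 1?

Prime factors of 627: 3, 11, 19. Count integers ≤ 2875 divisible by none of them.
By inclusion–exclusion: 2875 − ⌊2875/3⌋ − ⌊2875/11⌋ − ⌊2875/19⌋ + ⌊2875/33⌋ + ⌊2875/57⌋ + ⌊2875/209⌋ − ⌊2875/627⌋ = 1651.

1651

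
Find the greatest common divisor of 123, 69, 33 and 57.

3

123 = 3 · 41; 69 = 3 · 23; 33 = 3 · 11; 57 = 3 · 19
gcd takes min exponent of each prime: 3 = 3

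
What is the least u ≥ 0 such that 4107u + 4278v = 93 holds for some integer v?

775

Reduce mod 4278: 4107u ≡ 93 (mod 4278). With g = gcd(4107, 4278) = 3 dividing 93, divide through: 1369u ≡ 31 (mod 1426).
Since gcd(1369, 1426) = 1, u ≡ 31·(1369)⁻¹ ≡ 775 (mod 1426). Smallest non-negative: 775.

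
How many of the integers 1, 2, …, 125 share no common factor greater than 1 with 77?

77 = 7·11. Inclusion–exclusion on these primes:
125 − ⌊125/7⌋ − ⌊125/11⌋ + ⌊125/77⌋ = 98

98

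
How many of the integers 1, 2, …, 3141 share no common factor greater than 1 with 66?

952

Prime factors of 66: 2, 3, 11. Count integers ≤ 3141 divisible by none of them.
By inclusion–exclusion: 3141 − ⌊3141/2⌋ − ⌊3141/3⌋ − ⌊3141/11⌋ + ⌊3141/6⌋ + ⌊3141/22⌋ + ⌊3141/33⌋ − ⌊3141/66⌋ = 952.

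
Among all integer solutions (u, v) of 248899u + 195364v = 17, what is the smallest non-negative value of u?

89743

Euclid: 248899 = 1·195364 + 53535; 195364 = 3·53535 + 34759; 53535 = 1·34759 + 18776; 34759 = 1·18776 + 15983; 18776 = 1·15983 + 2793; 15983 = 5·2793 + 2018; 2793 = 1·2018 + 775; 2018 = 2·775 + 468; 775 = 1·468 + 307; 468 = 1·307 + 161; 307 = 1·161 + 146; 161 = 1·146 + 15; 146 = 9·15 + 11; 15 = 1·11 + 4; 11 = 2·4 + 3; 4 = 1·3 + 1; 3 = 3·1 + 0 → gcd = 1; 17 = 1·17.
Back-substitution yields 248899·(-52181) + 195364·(66480) = 1, so one solution is u = -52181·17 = -887077, v = 66480·17 = 1130160.
Solutions in u differ by 195364/1 = 195364; the one in [0, 195364) is -887077 mod 195364 = 89743.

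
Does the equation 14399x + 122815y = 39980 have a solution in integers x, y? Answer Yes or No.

By Bézout, 14399x + 122815y = 39980 has integer solutions iff gcd(14399, 122815) | 39980.
Euclid: 122815 = 8·14399 + 7623; 14399 = 1·7623 + 6776; 7623 = 1·6776 + 847; 6776 = 8·847 + 0. gcd = 847; 39980 mod 847 = 171. No.

No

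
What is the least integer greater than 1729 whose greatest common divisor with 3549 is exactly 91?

Multiples of 91 above 1729: 91·20, 91·21, … . Need the cofactor coprime to 3549/91 = 39.
Checking s = 20, 21, … the first with gcd(s, 39) = 1 is s = 20, giving 1820.

1820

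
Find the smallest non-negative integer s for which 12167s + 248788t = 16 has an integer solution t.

gcd(12167, 248788) = 1 (Euclid: 248788 = 20·12167 + 5448; 12167 = 2·5448 + 1271; 5448 = 4·1271 + 364; 1271 = 3·364 + 179; 364 = 2·179 + 6; 179 = 29·6 + 5; 6 = 1·5 + 1; 5 = 5·1 + 0), and 1 | 16.
Extended Euclid: 12167·(-41693) + 248788·(2039) = 1. Scale by 16: s₀ = -667088.
General solution s = s₀ + 248788k; reducing mod 248788 gives s = 79276 (and t = -3877).

79276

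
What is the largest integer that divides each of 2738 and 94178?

2738 = 2 · 37²
94178 = 2 · 7² · 31²
Common: 2 = 2

2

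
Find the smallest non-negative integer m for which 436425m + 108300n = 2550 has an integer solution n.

gcd(436425, 108300) = 75 (Euclid: 436425 = 4·108300 + 3225; 108300 = 33·3225 + 1875; 3225 = 1·1875 + 1350; 1875 = 1·1350 + 525; 1350 = 2·525 + 300; 525 = 1·300 + 225; 300 = 1·225 + 75; 225 = 3·75 + 0), and 75 | 2550.
Extended Euclid: 436425·(403) + 108300·(-1624) = 75. Scale by 34: m₀ = 13702.
General solution m = m₀ + 1444t; reducing mod 1444 gives m = 706 (and n = -2845).

706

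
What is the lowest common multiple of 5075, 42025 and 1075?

5075 = 5² · 7 · 29; 42025 = 5² · 41²; 1075 = 5² · 43
lcm takes max exponent of each prime: 5² · 7 · 29 · 41² · 43 = 366836225

366836225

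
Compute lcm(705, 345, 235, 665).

2156595

lcm(705, 345) = 705·345/gcd = 243225/15 = 16215
lcm(16215, 235) = 16215·235/gcd = 3810525/235 = 16215
lcm(16215, 665) = 16215·665/gcd = 10782975/5 = 2156595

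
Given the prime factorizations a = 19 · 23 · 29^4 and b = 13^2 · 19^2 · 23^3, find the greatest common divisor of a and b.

437

min exponent per shared prime: 19 · 23 = 437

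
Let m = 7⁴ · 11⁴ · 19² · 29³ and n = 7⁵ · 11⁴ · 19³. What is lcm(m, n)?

max exponent per prime: 7⁵ · 11⁴ · 19³ · 29³ = 41163826331272337

41163826331272337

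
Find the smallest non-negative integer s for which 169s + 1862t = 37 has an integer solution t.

485

gcd(169, 1862) = 1 (Euclid: 1862 = 11·169 + 3; 169 = 56·3 + 1; 3 = 3·1 + 0), and 1 | 37.
Extended Euclid: 169·(617) + 1862·(-56) = 1. Scale by 37: s₀ = 22829.
General solution s = s₀ + 1862k; reducing mod 1862 gives s = 485 (and t = -44).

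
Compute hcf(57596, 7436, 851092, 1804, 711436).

gcd(57596, 7436): 57596 = 7·7436 + 5544; 7436 = 1·5544 + 1892; 5544 = 2·1892 + 1760; 1892 = 1·1760 + 132; 1760 = 13·132 + 44; 132 = 3·44 + 0 → 44
gcd(44, 851092): 851092 = 19343·44 + 0 → 44
gcd(44, 1804): 1804 = 41·44 + 0 → 44
gcd(44, 711436): 711436 = 16169·44 + 0 → 44

44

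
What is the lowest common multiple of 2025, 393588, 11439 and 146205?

lcm(2025, 393588) = 2025·393588/gcd = 797015700/9 = 88557300
lcm(88557300, 11439) = 88557300·11439/gcd = 1013006954700/9 = 112556328300
lcm(112556328300, 146205) = 112556328300·146205/gcd = 16456297979101500/405 = 40632834516300

40632834516300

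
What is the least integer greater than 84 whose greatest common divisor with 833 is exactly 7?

Multiples of 7 above 84: 7·13, 7·14, … . Need the cofactor coprime to 833/7 = 119.
Checking s = 13, 14, … the first with gcd(s, 119) = 1 is s = 13, giving 91.

91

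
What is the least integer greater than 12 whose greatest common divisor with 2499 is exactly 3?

15

gcd(k, 2499) = 3 forces 3 | k; write k = 3s. Then gcd(3s, 3·833) = 3·gcd(s, 833), so need gcd(s, 833) = 1.
3s > 12 gives s ≥ 5. The least s ≥ 5 coprime to 833 is 5, so k = 3·5 = 15.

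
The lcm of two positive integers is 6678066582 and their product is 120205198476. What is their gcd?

From gcd × lcm = mn: gcd = 120205198476 / 6678066582 = 18.

18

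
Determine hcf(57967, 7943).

Euclid: 57967 = 7·7943 + 2366; 7943 = 3·2366 + 845; 2366 = 2·845 + 676; 845 = 1·676 + 169; 676 = 4·169 + 0. Last nonzero remainder: 169.

169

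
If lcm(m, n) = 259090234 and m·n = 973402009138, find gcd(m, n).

3757

From gcd × lcm = mn: gcd = 973402009138 / 259090234 = 3757.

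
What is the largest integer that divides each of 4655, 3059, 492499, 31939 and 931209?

19

4655 = 5 · 7² · 19; 3059 = 7 · 19 · 23; 492499 = 7² · 19 · 23²; 31939 = 19 · 41²; 931209 = 3 · 17 · 19 · 31²
gcd takes min exponent of each prime: 19 = 19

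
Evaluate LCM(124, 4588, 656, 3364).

lcm(124, 4588) = 124·4588/gcd = 568912/124 = 4588
lcm(4588, 656) = 4588·656/gcd = 3009728/4 = 752432
lcm(752432, 3364) = 752432·3364/gcd = 2531181248/4 = 632795312

632795312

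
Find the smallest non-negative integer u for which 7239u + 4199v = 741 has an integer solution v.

Euclid: 7239 = 1·4199 + 3040; 4199 = 1·3040 + 1159; 3040 = 2·1159 + 722; 1159 = 1·722 + 437; 722 = 1·437 + 285; 437 = 1·285 + 152; 285 = 1·152 + 133; 152 = 1·133 + 19; 133 = 7·19 + 0 → gcd = 19; 741 = 19·39.
Back-substitution yields 7239·(-29) + 4199·(50) = 19, so one solution is u = -29·39 = -1131, v = 50·39 = 1950.
Solutions in u differ by 4199/19 = 221; the one in [0, 221) is -1131 mod 221 = 195.

195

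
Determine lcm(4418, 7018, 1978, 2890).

22155074688010

4418 = 2 · 47²; 7018 = 2 · 11² · 29; 1978 = 2 · 23 · 43; 2890 = 2 · 5 · 17²
lcm takes max exponent of each prime: 2 · 5 · 11² · 17² · 23 · 29 · 43 · 47² = 22155074688010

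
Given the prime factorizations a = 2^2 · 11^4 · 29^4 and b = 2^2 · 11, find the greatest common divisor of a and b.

min exponent per shared prime: 2^2 · 11 = 44

44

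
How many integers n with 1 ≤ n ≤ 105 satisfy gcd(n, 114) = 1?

114 = 2·3·19. Inclusion–exclusion on these primes:
105 − ⌊105/2⌋ − ⌊105/3⌋ − ⌊105/19⌋ + ⌊105/6⌋ + ⌊105/38⌋ + ⌊105/57⌋ − ⌊105/114⌋ = 33

33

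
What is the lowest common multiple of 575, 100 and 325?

29900

lcm(575, 100) = 575·100/gcd = 57500/25 = 2300
lcm(2300, 325) = 2300·325/gcd = 747500/25 = 29900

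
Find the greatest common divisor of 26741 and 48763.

Euclid: 48763 = 1·26741 + 22022; 26741 = 1·22022 + 4719; 22022 = 4·4719 + 3146; 4719 = 1·3146 + 1573; 3146 = 2·1573 + 0. Last nonzero remainder: 1573.

1573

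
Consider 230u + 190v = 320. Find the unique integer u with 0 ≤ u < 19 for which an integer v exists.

gcd(230, 190) = 10 (Euclid: 230 = 1·190 + 40; 190 = 4·40 + 30; 40 = 1·30 + 10; 30 = 3·10 + 0), and 10 | 320.
Extended Euclid: 230·(5) + 190·(-6) = 10. Scale by 32: u₀ = 160.
General solution u = u₀ + 19t; reducing mod 19 gives u = 8 (and v = -8).

8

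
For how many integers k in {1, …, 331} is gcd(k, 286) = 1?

139

286 = 2·11·13. Inclusion–exclusion on these primes:
331 − ⌊331/2⌋ − ⌊331/11⌋ − ⌊331/13⌋ + ⌊331/22⌋ + ⌊331/26⌋ + ⌊331/143⌋ − ⌊331/286⌋ = 139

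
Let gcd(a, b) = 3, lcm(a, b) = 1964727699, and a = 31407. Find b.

187671

Using ab = gcd(a,b)·lcm(a,b) = 3·1964727699 = 5894183097, we get b = 5894183097/31407 = 187671.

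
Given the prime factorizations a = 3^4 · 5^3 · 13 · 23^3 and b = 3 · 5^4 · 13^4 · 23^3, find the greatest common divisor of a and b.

min exponent per shared prime: 3 · 5^3 · 13 · 23^3 = 59314125

59314125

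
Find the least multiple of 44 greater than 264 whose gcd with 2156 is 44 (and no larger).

352

2156 = 44·49. Any x with gcd(x, 2156) = 44 is a multiple of 44, say 44s, with s coprime to 49.
Need s > 264/44, so s ≥ 7. First s ≥ 7 with gcd(s, 49) = 1 is s = 8. Thus x = 44·8 = 352.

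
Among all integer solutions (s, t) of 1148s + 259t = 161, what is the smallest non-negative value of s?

13

Euclid: 1148 = 4·259 + 112; 259 = 2·112 + 35; 112 = 3·35 + 7; 35 = 5·7 + 0 → gcd = 7; 161 = 7·23.
Back-substitution yields 1148·(7) + 259·(-31) = 7, so one solution is s = 7·23 = 161, t = -31·23 = -713.
Solutions in s differ by 259/7 = 37; the one in [0, 37) is 161 mod 37 = 13.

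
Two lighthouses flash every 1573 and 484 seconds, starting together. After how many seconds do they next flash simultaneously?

6292

gcd first: 1573 = 3·484 + 121; 484 = 4·121 + 0 → gcd = 121
lcm = 1573·484/gcd = 761332/121 = 6292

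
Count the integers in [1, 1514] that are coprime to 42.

433

42 = 2·3·7. Inclusion–exclusion on these primes:
1514 − ⌊1514/2⌋ − ⌊1514/3⌋ − ⌊1514/7⌋ + ⌊1514/6⌋ + ⌊1514/14⌋ + ⌊1514/21⌋ − ⌊1514/42⌋ = 433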